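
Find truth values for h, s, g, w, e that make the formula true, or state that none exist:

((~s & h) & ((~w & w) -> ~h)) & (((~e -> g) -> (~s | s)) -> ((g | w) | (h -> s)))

h: True, s: False, g: False, w: True, e: True

  (~s & h) & ((~w & w) -> ~h) = True
    ~s & h = True
      ~s = True
    (~w & w) -> ~h = True
      ~w & w = False
        ~w = False
      ~h = False
  ((~e -> g) -> (~s | s)) -> ((g | w) | (h -> s)) = True
    (~e -> g) -> (~s | s) = True
      ~e -> g = True
        ~e = False
      ~s | s = True
        ~s = True
    (g | w) | (h -> s) = True
      g | w = True
      h -> s = False
Both conjuncts True, so the formula holds.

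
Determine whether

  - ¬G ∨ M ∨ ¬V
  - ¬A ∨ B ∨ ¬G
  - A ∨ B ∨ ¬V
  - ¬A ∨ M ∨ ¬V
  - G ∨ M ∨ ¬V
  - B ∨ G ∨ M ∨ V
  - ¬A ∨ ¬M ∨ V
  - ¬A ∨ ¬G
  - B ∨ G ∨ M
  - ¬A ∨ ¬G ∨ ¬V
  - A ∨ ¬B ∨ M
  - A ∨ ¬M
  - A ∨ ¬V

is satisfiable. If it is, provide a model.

A = True; M = False; B = True; V = False; G = False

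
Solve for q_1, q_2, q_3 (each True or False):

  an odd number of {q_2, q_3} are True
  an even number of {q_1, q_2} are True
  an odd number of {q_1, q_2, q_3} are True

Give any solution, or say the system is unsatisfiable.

q_1=F, q_2=F, q_3=T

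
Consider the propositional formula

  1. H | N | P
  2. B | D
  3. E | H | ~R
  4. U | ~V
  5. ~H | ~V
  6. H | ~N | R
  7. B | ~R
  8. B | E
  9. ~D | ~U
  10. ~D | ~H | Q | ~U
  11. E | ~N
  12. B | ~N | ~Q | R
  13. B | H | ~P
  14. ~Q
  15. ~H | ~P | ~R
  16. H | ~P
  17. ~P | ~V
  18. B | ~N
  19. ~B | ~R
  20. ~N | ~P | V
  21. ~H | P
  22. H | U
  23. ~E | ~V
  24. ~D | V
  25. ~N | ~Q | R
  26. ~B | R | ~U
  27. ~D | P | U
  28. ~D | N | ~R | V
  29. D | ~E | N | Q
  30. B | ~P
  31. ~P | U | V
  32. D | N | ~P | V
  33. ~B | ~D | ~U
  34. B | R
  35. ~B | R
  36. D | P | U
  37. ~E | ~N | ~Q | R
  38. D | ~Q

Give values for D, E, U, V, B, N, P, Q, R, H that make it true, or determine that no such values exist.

Case R = True:
  (B | ~R) forces B = True.
  Clause (~B | ~R) is falsified — contradiction.
Case R = False:
  (~Q) forces Q = False.
  (B | R) forces B = True.
  Clause (~B | R) is falsified — contradiction.
Both cases fail, so the formula is unsatisfiable.

Unsatisfiable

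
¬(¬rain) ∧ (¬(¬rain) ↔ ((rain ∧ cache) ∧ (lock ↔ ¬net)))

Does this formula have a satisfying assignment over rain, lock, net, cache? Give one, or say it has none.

rain=T, lock=T, net=F, cache=T

  ¬(¬rain) = True
    ¬rain = False
  ¬(¬rain) ↔ ((rain ∧ cache) ∧ (lock ↔ ¬net)) = True
    ¬(¬rain) = True
      ¬rain = False
    (rain ∧ cache) ∧ (lock ↔ ¬net) = True
      rain ∧ cache = True
      lock ↔ ¬net = True
        ¬net = True
Both conjuncts True, so the formula holds.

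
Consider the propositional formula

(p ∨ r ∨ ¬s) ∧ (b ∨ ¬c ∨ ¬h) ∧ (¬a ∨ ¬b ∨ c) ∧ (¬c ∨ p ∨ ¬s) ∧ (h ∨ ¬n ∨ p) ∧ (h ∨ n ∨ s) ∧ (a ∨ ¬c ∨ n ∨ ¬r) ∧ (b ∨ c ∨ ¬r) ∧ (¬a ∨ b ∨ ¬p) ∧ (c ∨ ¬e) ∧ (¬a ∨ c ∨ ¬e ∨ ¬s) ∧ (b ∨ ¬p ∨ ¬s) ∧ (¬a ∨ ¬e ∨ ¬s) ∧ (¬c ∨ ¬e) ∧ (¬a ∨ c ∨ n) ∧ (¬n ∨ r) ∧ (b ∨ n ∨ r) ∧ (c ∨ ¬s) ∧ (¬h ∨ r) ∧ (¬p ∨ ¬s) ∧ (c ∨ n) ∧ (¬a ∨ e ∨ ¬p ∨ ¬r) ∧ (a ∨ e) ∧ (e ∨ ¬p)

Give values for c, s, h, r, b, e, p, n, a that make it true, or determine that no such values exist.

c=T, s=F, h=T, r=T, b=T, e=F, p=F, n=F, a=T

Set c = True.
  then (¬c ∨ ¬e) forces e = False.
  then (a ∨ e) forces a = True.
  then (e ∨ ¬p) forces p = False.
  then (¬c ∨ p ∨ ¬s) forces s = False.
Try h = False:
  (h ∨ ¬n ∨ p) forces n = False.
  clause (h ∨ n ∨ s) is falsified — backtrack.
So h = True.
  then (b ∨ ¬c ∨ ¬h) forces b = True.
  then (¬h ∨ r) forces r = True.
Set n = False.
All clauses satisfied.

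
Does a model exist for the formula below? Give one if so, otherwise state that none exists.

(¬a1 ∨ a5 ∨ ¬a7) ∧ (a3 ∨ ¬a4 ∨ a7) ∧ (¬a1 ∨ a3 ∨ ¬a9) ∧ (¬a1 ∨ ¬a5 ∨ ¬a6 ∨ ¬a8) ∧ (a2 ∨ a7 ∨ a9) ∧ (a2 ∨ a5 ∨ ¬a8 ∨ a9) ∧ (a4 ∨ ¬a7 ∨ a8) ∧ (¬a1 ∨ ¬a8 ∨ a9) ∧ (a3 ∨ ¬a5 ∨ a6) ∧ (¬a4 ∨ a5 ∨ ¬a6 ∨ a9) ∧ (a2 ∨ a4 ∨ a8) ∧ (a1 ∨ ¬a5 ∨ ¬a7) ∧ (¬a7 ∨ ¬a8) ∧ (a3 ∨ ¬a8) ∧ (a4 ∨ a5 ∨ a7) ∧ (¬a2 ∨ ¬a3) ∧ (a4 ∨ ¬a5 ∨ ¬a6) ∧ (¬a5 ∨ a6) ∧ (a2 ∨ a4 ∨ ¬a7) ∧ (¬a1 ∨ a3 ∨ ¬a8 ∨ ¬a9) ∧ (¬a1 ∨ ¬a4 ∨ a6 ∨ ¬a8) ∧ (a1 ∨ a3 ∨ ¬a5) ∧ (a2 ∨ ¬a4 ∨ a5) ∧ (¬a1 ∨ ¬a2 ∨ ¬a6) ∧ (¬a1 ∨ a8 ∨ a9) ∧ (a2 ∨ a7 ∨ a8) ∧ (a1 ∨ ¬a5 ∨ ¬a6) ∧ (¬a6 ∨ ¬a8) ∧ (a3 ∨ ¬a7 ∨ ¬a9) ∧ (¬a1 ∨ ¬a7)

Set a1 = False.
Set a2 = True.
  then (¬a2 ∨ ¬a3) forces a3 = False.
  then (a1 ∨ a3 ∨ ¬a5) forces a5 = False.
  then (a3 ∨ ¬a8) forces a8 = False.
Set a4 = True.
  then (a3 ∨ ¬a4 ∨ a7) forces a7 = True.
  then (a3 ∨ ¬a7 ∨ ¬a9) forces a9 = False.
  then (¬a4 ∨ a5 ∨ ¬a6 ∨ a9) forces a6 = False.
All clauses satisfied.

a1: False; a2: True; a3: False; a4: True; a5: False; a6: False; a7: True; a8: False; a9: False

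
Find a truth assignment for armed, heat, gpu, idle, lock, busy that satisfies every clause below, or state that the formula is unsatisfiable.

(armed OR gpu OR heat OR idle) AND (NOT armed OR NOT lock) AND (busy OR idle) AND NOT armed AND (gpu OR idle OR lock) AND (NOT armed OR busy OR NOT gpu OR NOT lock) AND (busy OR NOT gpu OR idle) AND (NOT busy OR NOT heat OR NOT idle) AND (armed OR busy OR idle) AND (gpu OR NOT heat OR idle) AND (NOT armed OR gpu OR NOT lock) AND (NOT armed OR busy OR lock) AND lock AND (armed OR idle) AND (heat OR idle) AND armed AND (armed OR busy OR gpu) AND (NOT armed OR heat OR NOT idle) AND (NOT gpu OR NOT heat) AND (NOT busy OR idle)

Case armed = True:
  Clause (NOT armed) is falsified — contradiction.
Case armed = False:
  Clause (armed) is falsified — contradiction.
Both cases fail, so the formula is unsatisfiable.

No satisfying assignment exists.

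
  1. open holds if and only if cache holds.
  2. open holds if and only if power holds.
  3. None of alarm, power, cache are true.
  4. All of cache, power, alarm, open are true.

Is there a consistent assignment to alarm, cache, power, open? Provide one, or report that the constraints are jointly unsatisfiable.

UNSATISFIABLE

Case alarm = True:
  Constraint (3) is violated (alarm=T) — contradiction.
Case alarm = False:
  Constraint (4) is violated (alarm=F) — contradiction.
Both cases fail — unsatisfiable.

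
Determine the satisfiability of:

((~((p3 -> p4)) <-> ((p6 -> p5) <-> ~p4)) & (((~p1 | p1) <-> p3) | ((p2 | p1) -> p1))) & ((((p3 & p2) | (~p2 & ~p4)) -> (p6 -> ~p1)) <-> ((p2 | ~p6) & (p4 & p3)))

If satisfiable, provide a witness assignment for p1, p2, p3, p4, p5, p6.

p1 = True, p2 = False, p3 = True, p4 = False, p5 = True, p6 = True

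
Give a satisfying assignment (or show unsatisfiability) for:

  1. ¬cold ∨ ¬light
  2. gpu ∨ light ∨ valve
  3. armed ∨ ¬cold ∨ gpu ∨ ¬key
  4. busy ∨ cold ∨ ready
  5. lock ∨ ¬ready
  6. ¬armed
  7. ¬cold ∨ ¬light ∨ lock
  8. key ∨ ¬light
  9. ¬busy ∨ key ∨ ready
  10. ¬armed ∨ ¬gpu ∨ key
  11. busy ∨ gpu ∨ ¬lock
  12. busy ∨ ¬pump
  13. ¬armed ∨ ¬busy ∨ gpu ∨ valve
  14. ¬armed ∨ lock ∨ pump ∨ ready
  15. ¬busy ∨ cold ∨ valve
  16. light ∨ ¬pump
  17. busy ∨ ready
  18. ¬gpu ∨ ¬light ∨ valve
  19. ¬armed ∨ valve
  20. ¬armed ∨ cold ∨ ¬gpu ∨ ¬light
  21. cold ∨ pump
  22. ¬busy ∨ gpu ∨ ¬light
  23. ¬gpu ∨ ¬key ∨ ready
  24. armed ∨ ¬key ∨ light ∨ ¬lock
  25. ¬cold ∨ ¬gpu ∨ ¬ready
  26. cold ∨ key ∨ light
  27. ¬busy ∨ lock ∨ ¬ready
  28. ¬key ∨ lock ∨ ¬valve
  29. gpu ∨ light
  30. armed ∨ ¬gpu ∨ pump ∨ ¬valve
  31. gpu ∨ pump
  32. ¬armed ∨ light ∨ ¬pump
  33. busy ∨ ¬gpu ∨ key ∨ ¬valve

valve: True; armed: False; cold: False; pump: True; lock: True; gpu: True; light: True; busy: True; key: True; ready: True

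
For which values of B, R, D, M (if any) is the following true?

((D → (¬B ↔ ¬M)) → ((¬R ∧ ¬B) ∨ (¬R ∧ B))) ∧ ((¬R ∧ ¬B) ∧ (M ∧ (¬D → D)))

B = False, R = False, D = True, M = True

  (D → (¬B ↔ ¬M)) → ((¬R ∧ ¬B) ∨ (¬R ∧ B)) = True
    D → (¬B ↔ ¬M) = False
      ¬B ↔ ¬M = False
        ¬B = True
        ¬M = False
    (¬R ∧ ¬B) ∨ (¬R ∧ B) = True
      ¬R ∧ ¬B = True
        ¬R = True
        ¬B = True
      ¬R ∧ B = False
        ¬R = True
  (¬R ∧ ¬B) ∧ (M ∧ (¬D → D)) = True
    ¬R ∧ ¬B = True
      ¬R = True
      ¬B = True
    M ∧ (¬D → D) = True
      ¬D → D = True
        ¬D = False
Both conjuncts True, so the formula holds.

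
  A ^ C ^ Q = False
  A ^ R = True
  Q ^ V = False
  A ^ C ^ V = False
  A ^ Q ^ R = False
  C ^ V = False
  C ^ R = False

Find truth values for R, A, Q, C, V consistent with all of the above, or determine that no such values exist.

R = True, A = False, Q = True, C = True, V = True

A ^ C ^ Q = F ^ T ^ T = False ✓
A ^ R = F ^ T = True ✓
Q ^ V = T ^ T = False ✓
A ^ C ^ V = F ^ T ^ T = False ✓
A ^ Q ^ R = F ^ T ^ T = False ✓
C ^ V = T ^ T = False ✓
C ^ R = T ^ T = False ✓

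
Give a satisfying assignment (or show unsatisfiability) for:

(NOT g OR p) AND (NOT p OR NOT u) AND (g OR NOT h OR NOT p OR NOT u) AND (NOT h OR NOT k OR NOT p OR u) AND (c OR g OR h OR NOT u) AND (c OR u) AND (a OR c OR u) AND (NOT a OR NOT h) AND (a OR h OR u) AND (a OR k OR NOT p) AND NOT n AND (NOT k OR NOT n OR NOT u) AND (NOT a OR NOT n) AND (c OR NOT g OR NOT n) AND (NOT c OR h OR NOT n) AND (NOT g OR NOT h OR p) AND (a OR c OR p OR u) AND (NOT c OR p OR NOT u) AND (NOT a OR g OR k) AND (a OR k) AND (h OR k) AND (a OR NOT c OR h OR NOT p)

Unit clause (NOT n) forces n = False.
Try k = False:
  (a OR k) forces a = True.
  (NOT a OR NOT h) forces h = False.
  clause (h OR k) is falsified — backtrack.
So k = True.
Set h = False.
Set a = True.
Set u = False.
  then (c OR u) forces c = True.
Set p = False.
  then (NOT g OR p) forces g = False.
All clauses satisfied.

n: False, k: True, h: False, a: True, u: False, c: True, p: False, g: False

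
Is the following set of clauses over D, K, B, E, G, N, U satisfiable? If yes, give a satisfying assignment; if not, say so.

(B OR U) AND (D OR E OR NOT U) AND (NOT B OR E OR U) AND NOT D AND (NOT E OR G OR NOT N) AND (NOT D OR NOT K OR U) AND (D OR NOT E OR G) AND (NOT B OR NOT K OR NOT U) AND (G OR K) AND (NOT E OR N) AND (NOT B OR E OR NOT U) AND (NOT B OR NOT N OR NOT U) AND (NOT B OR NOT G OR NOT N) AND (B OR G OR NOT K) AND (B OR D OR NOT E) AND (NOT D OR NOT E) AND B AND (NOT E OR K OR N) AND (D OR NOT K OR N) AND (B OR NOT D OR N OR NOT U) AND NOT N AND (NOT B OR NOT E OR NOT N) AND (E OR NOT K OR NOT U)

Case D = True:
  Clause (NOT D) is falsified — contradiction.
Case D = False:
  (B) forces B = True.
  (NOT N) forces N = False.
  (NOT E OR N) forces E = False.
  (D OR E OR NOT U) forces U = False.
  Clause (NOT B OR E OR U) is falsified — contradiction.
Both cases fail, so the formula is unsatisfiable.

Unsatisfiable — no assignment works.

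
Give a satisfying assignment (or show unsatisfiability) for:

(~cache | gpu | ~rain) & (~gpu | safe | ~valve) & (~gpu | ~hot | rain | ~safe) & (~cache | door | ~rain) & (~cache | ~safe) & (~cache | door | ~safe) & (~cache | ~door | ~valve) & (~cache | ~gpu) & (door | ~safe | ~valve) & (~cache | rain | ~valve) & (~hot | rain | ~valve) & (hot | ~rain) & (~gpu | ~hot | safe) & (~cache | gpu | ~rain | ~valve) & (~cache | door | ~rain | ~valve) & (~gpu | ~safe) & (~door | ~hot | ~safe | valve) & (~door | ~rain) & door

cache = False, gpu = False, valve = True, safe = True, hot = False, rain = False, door = True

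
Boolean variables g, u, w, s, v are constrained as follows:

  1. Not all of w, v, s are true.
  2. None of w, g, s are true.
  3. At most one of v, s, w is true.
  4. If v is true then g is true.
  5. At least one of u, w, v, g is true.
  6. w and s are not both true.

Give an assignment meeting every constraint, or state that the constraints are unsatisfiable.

g=F, u=T, w=F, s=F, v=F

  (1) {w, v, s}: 0/3 true — not all ✓
  (2) {w, g, s}: 0 true — none ✓
  (3) {v, s, w}: 0 true — at most one ✓
  (4) v=F ⇒ g: vacuous ✓
  (5) {u, w, v, g}: 1 true — at least one ✓
  (6) w=F, s=F — not both ✓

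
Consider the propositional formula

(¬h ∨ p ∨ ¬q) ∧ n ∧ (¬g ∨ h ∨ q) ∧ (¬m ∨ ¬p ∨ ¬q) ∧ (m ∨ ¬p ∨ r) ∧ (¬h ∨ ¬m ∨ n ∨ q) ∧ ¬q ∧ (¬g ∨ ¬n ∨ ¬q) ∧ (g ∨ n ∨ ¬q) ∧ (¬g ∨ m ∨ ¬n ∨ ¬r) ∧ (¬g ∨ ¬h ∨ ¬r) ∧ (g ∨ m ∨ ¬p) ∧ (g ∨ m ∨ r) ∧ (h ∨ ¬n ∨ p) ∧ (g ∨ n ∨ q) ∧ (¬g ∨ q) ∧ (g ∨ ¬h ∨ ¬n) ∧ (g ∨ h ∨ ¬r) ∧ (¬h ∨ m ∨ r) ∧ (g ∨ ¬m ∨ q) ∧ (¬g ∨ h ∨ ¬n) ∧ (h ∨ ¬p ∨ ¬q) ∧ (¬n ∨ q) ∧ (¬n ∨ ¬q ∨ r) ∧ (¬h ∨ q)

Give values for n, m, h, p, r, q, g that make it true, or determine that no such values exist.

Unsatisfiable

Case n = True:
  (¬q) forces q = False.
  Clause (¬n ∨ q) is falsified — contradiction.
Case n = False:
  Clause (n) is falsified — contradiction.
Both cases fail, so the formula is unsatisfiable.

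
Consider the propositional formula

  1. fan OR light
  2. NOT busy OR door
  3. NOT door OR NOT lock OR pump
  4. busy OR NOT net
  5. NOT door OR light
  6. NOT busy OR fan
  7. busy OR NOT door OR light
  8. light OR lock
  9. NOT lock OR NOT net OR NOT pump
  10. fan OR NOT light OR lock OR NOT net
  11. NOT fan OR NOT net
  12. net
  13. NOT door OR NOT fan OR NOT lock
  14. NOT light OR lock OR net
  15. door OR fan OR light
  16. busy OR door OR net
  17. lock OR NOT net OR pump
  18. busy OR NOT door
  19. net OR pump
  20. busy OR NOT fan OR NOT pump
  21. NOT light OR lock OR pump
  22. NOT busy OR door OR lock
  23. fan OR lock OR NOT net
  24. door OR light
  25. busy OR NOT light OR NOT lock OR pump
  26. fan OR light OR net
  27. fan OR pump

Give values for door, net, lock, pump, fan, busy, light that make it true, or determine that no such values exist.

Unsatisfiable

Case net = True:
  (busy OR NOT net) forces busy = True.
  (NOT busy OR door) forces door = True.
  (NOT door OR light) forces light = True.
  (NOT busy OR fan) forces fan = True.
  Clause (NOT fan OR NOT net) is falsified — contradiction.
Case net = False:
  Clause (net) is falsified — contradiction.
Both cases fail, so the formula is unsatisfiable.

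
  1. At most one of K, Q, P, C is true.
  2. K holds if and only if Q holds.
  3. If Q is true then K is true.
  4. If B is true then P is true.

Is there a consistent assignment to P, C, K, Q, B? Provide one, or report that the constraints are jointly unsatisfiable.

P: True; C: False; K: False; Q: False; B: False

  (1) {K, Q, P, C}: 1 true — at most one ✓
  (2) K=F, Q=F — same ✓
  (3) Q=F ⇒ K: vacuous ✓
  (4) B=F ⇒ P: vacuous ✓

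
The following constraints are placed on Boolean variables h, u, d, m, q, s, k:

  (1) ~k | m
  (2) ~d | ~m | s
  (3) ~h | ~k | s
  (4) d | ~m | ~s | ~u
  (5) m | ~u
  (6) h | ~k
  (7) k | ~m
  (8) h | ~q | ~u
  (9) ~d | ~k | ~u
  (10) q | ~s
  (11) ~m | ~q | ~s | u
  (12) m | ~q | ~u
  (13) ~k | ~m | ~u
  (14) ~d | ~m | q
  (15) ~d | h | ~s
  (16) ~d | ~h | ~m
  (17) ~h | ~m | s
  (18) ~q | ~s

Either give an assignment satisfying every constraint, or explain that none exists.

h=T, u=F, d=F, m=F, q=T, s=F, k=F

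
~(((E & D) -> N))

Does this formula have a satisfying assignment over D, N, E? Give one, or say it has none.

D = True, N = False, E = True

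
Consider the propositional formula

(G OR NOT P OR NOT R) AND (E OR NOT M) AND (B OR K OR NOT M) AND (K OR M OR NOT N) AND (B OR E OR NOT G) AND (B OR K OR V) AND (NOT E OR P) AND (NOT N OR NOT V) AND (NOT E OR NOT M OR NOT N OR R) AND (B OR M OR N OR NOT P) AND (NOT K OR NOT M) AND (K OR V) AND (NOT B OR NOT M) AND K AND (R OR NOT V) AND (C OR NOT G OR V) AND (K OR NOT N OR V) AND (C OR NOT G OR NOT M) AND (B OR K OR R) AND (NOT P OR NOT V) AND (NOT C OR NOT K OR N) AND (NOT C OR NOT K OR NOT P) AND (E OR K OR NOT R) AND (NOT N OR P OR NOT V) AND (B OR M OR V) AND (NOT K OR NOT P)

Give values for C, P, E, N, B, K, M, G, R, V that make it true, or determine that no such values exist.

C=F; P=F; E=F; N=F; B=T; K=T; M=F; G=F; R=T; V=F

Unit clause (K) forces K = True.
In (NOT K OR NOT P) only NOT P is left, so P = False.
In (NOT E OR P) only NOT E is left, so E = False.
In (NOT K OR NOT M) only NOT M is left, so M = False.
Set C = False.
Set N = False.
Set B = True.
Set G = False.
Set R = True.
Set V = False.
All clauses satisfied.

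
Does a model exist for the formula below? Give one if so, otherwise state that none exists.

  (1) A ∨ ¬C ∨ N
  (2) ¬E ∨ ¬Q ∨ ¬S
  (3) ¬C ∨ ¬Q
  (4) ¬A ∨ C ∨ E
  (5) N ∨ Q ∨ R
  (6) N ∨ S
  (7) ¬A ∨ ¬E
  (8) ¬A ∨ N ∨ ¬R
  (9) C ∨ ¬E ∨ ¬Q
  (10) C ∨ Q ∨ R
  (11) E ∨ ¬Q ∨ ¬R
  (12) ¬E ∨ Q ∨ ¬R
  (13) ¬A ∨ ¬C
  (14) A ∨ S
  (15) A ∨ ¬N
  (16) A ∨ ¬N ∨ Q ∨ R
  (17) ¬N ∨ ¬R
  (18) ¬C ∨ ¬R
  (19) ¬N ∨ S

Set E = False.
Set Q = True.
  then (¬C ∨ ¬Q) forces C = False.
  then (¬A ∨ C ∨ E) forces A = False.
  then (E ∨ ¬Q ∨ ¬R) forces R = False.
  then (A ∨ S) forces S = True.
  then (A ∨ ¬N) forces N = False.
All clauses satisfied.

E: False; Q: True; A: False; N: False; C: False; R: False; S: True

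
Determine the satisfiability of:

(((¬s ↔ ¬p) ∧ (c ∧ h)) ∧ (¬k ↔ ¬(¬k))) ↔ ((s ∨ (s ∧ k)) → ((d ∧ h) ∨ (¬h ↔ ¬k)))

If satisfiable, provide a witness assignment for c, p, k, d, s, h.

c = False, p = False, k = True, d = False, s = True, h = False

  (((¬s ↔ ¬p) ∧ (c ∧ h)) ∧ (¬k ↔ ¬(¬k))) ↔ ((s ∨ (s ∧ k)) → ((d ∧ h) ∨ (¬h ↔ ¬k))) = True
    ((¬s ↔ ¬p) ∧ (c ∧ h)) ∧ (¬k ↔ ¬(¬k)) = False
      (¬s ↔ ¬p) ∧ (c ∧ h) = False
        ¬s ↔ ¬p = False
          ¬s = False
          ¬p = True
        c ∧ h = False
      ¬k ↔ ¬(¬k) = False
        ¬k = False
        ¬(¬k) = True
          ¬k = False
    (s ∨ (s ∧ k)) → ((d ∧ h) ∨ (¬h ↔ ¬k)) = False
      s ∨ (s ∧ k) = True
        s ∧ k = True
      (d ∧ h) ∨ (¬h ↔ ¬k) = False
        d ∧ h = False
        ¬h ↔ ¬k = False
          ¬h = True
          ¬k = False
The formula evaluates to True.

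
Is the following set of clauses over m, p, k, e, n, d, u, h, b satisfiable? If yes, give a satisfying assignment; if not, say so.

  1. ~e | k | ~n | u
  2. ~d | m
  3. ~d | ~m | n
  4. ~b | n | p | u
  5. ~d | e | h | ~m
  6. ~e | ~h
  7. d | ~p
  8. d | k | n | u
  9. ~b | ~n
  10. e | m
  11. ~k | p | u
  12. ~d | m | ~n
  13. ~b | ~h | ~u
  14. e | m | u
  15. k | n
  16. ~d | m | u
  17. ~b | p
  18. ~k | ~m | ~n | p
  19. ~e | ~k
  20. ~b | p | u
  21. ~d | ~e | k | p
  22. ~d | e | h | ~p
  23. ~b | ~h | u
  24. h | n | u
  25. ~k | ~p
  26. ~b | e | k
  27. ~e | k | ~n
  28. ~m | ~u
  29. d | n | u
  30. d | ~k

Set m = True.
  then (~m | ~u) forces u = False.
Set p = False.
  then (~k | p | u) forces k = False.
  then (k | n) forces n = True.
  then (~b | p) forces b = False.
  then (~e | k | ~n) forces e = False.
Set d = False.
Set h = True.
All clauses satisfied.

m: True, p: False, k: False, e: False, n: True, d: False, u: False, h: True, b: False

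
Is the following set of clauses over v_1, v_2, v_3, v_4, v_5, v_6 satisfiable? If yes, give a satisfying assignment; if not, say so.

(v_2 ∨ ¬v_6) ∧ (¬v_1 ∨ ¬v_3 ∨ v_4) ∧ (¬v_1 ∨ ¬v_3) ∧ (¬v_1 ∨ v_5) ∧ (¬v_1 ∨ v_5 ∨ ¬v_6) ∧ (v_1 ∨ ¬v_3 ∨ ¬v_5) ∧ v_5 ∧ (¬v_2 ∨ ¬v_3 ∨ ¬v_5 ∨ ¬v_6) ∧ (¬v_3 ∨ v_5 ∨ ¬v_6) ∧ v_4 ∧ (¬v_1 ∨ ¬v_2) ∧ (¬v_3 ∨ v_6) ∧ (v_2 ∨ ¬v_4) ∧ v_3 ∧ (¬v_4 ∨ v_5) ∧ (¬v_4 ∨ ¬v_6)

Case v_3 = True:
  (¬v_1 ∨ ¬v_3) forces v_1 = False.
  (v_1 ∨ ¬v_3 ∨ ¬v_5) forces v_5 = False.
  Clause (v_5) is falsified — contradiction.
Case v_3 = False:
  Clause (v_3) is falsified — contradiction.
Both cases fail, so the formula is unsatisfiable.

Unsatisfiable — no assignment works.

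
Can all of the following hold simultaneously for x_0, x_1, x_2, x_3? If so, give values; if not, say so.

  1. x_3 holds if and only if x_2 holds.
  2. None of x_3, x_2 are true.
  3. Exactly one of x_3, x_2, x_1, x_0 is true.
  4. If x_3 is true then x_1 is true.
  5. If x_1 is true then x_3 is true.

x_0 = True; x_1 = False; x_2 = False; x_3 = False

  (1) x_3=F, x_2=F — same ✓
  (2) {x_3, x_2}: 0 true — none ✓
  (3) {x_3, x_2, x_1, x_0}: 1 true — exactly one ✓
  (4) x_3=F ⇒ x_1: vacuous ✓
  (5) x_1=F ⇒ x_3: vacuous ✓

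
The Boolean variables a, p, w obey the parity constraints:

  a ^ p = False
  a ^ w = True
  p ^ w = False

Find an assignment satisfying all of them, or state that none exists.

Adding constraints 1, 2, 3 mod 2: every variable appears an even number of times on the left, so the left side is 0.
But the right sides sum to 1 (mod 2). 0 ≠ 1 — the system is inconsistent.

Unsatisfiable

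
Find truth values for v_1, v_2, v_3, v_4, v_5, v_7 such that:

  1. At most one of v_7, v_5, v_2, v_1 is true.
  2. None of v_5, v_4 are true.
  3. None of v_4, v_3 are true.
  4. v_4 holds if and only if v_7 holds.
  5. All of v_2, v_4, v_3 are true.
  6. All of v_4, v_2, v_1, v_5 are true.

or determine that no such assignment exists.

Unsatisfiable

Case v_3 = True:
  Constraint (3) is violated (v_3=T) — contradiction.
Case v_3 = False:
  Constraint (5) is violated (v_3=F) — contradiction.
Both cases fail — unsatisfiable.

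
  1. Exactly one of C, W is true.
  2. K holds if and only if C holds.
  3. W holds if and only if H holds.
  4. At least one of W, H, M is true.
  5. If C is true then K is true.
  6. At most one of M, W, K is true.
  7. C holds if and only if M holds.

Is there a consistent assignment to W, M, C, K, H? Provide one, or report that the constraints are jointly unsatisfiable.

W = True; M = False; C = False; K = False; H = True

  (1) {C, W}: 1 true — exactly one ✓
  (2) K=F, C=F — same ✓
  (3) W=T, H=T — same ✓
  (4) {W, H, M}: 2 true — at least one ✓
  (5) C=F ⇒ K: vacuous ✓
  (6) {M, W, K}: 1 true — at most one ✓
  (7) C=F, M=F — same ✓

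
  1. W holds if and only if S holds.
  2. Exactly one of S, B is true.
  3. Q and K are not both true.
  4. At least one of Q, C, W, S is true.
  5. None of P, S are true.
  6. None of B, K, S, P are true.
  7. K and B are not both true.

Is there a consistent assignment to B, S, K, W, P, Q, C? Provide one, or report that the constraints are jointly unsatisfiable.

Case B = True:
  Constraint (6) is violated (B=T) — contradiction.
Case B = False:
  (2) with B=F forces S = True.
  Constraint (5) is violated (S=T) — contradiction.
Both cases fail — unsatisfiable.

No satisfying assignment exists.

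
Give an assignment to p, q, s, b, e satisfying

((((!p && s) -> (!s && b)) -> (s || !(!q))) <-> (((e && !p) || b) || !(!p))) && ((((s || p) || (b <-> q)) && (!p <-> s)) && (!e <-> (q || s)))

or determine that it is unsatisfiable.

p = True, q = True, s = False, b = False, e = False

  (((!p && s) -> (!s && b)) -> (s || !(!q))) <-> (((e && !p) || b) || !(!p)) = True
    ((!p && s) -> (!s && b)) -> (s || !(!q)) = True
      (!p && s) -> (!s && b) = True
        !p && s = False
          !p = False
        !s && b = False
          !s = True
      s || !(!q) = True
        !(!q) = True
          !q = False
    ((e && !p) || b) || !(!p) = True
      (e && !p) || b = False
        e && !p = False
          !p = False
      !(!p) = True
        !p = False
  (((s || p) || (b <-> q)) && (!p <-> s)) && (!e <-> (q || s)) = True
    ((s || p) || (b <-> q)) && (!p <-> s) = True
      (s || p) || (b <-> q) = True
        s || p = True
        b <-> q = False
      !p <-> s = True
        !p = False
    !e <-> (q || s) = True
      !e = True
      q || s = True
Both conjuncts True, so the formula holds.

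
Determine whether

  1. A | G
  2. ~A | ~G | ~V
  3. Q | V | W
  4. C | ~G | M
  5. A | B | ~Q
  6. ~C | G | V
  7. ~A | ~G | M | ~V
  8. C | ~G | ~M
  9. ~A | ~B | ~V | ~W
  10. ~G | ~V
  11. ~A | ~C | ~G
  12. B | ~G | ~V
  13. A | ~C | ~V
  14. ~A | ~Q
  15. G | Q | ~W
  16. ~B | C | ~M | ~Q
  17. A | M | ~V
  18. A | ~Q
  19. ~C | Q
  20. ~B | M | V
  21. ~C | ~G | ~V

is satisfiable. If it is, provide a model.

Set B = False.
Set G = False.
  then (A | G) forces A = True.
  then (~A | ~Q) forces Q = False.
  then (G | Q | ~W) forces W = False.
  then (~C | Q) forces C = False.
  then (Q | V | W) forces V = True.
Set M = False.
All clauses satisfied.

B: False; G: False; M: False; W: False; C: False; Q: False; V: True; A: True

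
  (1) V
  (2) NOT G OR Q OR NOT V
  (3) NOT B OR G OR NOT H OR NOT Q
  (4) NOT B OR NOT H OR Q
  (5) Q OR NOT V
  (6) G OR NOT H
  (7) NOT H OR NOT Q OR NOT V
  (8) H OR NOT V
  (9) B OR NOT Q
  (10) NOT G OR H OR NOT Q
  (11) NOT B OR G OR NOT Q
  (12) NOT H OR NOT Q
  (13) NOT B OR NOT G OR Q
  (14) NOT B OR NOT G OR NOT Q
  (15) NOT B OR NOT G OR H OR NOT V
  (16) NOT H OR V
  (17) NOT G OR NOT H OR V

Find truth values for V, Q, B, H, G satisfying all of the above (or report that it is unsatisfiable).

UNSATISFIABLE

Case V = True:
  (Q OR NOT V) forces Q = True.
  (NOT H OR NOT Q OR NOT V) forces H = False.
  Clause (H OR NOT V) is falsified — contradiction.
Case V = False:
  Clause (V) is falsified — contradiction.
Both cases fail, so the formula is unsatisfiable.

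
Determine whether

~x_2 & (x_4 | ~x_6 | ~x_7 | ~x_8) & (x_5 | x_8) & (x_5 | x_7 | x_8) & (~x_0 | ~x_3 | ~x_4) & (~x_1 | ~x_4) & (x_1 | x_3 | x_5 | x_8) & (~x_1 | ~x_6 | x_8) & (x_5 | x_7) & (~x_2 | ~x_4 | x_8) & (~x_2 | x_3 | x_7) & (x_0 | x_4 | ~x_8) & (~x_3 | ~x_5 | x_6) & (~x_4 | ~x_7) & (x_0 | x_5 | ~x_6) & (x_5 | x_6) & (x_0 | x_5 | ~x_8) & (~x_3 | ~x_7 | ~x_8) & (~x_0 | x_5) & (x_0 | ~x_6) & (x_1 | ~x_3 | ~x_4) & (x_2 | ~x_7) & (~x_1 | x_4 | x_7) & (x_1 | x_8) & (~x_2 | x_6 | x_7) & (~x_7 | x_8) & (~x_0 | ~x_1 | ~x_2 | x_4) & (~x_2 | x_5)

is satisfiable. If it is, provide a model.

x_0 = False, x_1 = False, x_2 = False, x_3 = False, x_4 = True, x_5 = True, x_6 = False, x_7 = False, x_8 = True

Unit clause (~x_2) forces x_2 = False.
In (x_2 | ~x_7) only ~x_7 is left, so x_7 = False.
In (x_5 | x_7) only x_5 is left, so x_5 = True.
Set x_0 = False.
  then (x_0 | ~x_6) forces x_6 = False.
  then (~x_3 | ~x_5 | x_6) forces x_3 = False.
Try x_1 = True:
  (~x_1 | ~x_4) forces x_4 = False.
  clause (~x_1 | x_4 | x_7) is falsified — backtrack.
So x_1 = False.
  then (x_1 | x_8) forces x_8 = True.
  then (x_0 | x_4 | ~x_8) forces x_4 = True.
All clauses satisfied.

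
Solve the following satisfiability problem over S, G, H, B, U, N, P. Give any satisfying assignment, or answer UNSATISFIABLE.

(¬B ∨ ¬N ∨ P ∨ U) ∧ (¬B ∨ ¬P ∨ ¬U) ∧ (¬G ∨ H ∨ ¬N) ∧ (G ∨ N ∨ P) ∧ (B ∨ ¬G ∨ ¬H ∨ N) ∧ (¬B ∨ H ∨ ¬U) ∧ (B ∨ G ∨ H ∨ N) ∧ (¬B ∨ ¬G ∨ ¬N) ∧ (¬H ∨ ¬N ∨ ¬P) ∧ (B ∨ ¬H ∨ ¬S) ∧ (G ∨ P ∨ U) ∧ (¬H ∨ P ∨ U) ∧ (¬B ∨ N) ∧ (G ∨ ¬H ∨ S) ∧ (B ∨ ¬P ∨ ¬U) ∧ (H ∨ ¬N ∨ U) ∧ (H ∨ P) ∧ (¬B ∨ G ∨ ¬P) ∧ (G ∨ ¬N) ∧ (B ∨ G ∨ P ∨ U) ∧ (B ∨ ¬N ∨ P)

Set S = True.
Try G = False:
  (G ∨ ¬N) forces N = False.
  (G ∨ N ∨ P) forces P = True.
  (¬B ∨ N) forces B = False.
  (B ∨ G ∨ H ∨ N) forces H = True.
  clause (B ∨ ¬H ∨ ¬S) is falsified — backtrack.
So G = True.
Try H = True:
  (B ∨ ¬H ∨ ¬S) forces B = True.
  (¬B ∨ ¬G ∨ ¬N) forces N = False.
  clause (¬B ∨ N) is falsified — backtrack.
So H = False.
  then (¬G ∨ H ∨ ¬N) forces N = False.
  then (¬B ∨ N) forces B = False.
  then (H ∨ P) forces P = True.
  then (B ∨ ¬P ∨ ¬U) forces U = False.
All clauses satisfied.

S = True; G = True; H = False; B = False; U = False; N = False; P = True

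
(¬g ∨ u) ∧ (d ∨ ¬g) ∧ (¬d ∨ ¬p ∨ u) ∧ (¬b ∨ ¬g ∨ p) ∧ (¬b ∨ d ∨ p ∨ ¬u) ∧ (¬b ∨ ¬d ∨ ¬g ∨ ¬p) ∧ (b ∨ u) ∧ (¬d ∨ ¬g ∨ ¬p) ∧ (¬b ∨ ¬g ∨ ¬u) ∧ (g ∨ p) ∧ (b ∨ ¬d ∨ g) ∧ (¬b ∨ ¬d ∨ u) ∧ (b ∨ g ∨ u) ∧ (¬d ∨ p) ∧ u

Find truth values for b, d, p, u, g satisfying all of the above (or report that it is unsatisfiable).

b: True, d: False, p: True, u: True, g: False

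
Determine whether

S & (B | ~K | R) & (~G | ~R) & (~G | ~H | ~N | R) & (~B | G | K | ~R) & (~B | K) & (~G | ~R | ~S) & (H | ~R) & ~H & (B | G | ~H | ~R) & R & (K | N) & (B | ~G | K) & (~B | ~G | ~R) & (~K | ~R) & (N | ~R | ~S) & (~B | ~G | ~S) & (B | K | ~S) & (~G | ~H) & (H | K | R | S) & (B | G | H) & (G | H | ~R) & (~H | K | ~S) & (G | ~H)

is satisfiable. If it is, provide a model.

Unsatisfiable — no assignment works.

Case H = True:
  Clause (~H) is falsified — contradiction.
Case H = False:
  (S) forces S = True.
  (H | ~R) forces R = False.
  Clause (R) is falsified — contradiction.
Both cases fail, so the formula is unsatisfiable.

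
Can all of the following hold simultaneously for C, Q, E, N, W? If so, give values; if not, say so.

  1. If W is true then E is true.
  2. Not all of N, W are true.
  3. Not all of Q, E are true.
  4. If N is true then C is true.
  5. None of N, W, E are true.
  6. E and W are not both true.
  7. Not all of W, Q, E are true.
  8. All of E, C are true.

UNSATISFIABLE

Case E = True:
  Constraint (5) is violated (E=T) — contradiction.
Case E = False:
  Constraint (8) is violated (E=F) — contradiction.
Both cases fail — unsatisfiable.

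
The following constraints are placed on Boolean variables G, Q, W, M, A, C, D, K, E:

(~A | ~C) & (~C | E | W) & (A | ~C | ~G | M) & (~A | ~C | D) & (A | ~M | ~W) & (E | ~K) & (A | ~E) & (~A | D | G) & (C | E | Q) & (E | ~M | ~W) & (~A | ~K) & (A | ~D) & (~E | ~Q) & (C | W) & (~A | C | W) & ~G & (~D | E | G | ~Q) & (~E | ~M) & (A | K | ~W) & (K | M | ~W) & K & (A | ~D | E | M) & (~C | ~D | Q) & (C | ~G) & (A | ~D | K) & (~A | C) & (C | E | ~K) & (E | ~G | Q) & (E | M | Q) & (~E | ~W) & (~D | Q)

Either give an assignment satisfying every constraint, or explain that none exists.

The formula is unsatisfiable.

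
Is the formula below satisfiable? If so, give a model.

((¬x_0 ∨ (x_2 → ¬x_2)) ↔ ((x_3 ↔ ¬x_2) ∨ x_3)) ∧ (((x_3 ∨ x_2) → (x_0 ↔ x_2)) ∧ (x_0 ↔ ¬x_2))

Unsatisfiable — no assignment works.

Case x_2 = True: the formula simplifies to (¬x_0 ↔ (¬x_3 ∨ x_3)) ∧ (x_0 ∧ ¬x_0).
  x_0 = True: the conjunct ¬x_0 is False.
  x_0 = False: the conjunct x_0 is False.
Case x_2 = False: the formula simplifies to (x_3 ∨ x_3) ∧ ((x_3 → ¬x_0) ∧ x_0).
  x_3 = True: simplifies to ¬x_0 ∧ x_0.
    x_0 = True: the conjunct ¬x_0 is False.
    x_0 = False: the conjunct x_0 is False.
  x_3 = False: the conjunct x_3 ∨ x_3 becomes False ∨ False = False.
Both cases fail — unsatisfiable.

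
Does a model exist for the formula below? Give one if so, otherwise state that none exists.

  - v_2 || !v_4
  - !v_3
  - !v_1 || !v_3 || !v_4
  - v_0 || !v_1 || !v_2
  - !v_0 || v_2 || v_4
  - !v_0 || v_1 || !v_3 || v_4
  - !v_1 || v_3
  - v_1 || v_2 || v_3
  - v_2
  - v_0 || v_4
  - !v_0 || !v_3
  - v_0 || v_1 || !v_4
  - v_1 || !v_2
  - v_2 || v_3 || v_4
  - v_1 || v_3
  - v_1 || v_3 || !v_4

Case v_3 = True:
  Clause (!v_3) is falsified — contradiction.
Case v_3 = False:
  (!v_1 || v_3) forces v_1 = False.
  Clause (v_1 || v_3) is falsified — contradiction.
Both cases fail, so the formula is unsatisfiable.

UNSATISFIABLE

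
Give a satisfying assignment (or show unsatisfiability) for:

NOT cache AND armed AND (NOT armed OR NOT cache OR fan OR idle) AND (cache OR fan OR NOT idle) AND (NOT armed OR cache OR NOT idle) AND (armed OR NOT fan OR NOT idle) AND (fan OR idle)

Unit clause (NOT cache) forces cache = False.
Unit clause (armed) forces armed = True.
In (NOT armed OR cache OR NOT idle) only NOT idle is left, so idle = False.
In (fan OR idle) only fan is left, so fan = True.
Check each clause:
  (NOT cache): NOT cache holds.
  (armed): armed holds.
  (NOT armed OR NOT cache OR fan OR idle): NOT cache holds.
  (cache OR fan OR NOT idle): fan holds.
  (NOT armed OR cache OR NOT idle): NOT idle holds.
  (armed OR NOT fan OR NOT idle): armed holds.
  (fan OR idle): fan holds.
All clauses satisfied.

cache = False, idle = False, armed = True, fan = True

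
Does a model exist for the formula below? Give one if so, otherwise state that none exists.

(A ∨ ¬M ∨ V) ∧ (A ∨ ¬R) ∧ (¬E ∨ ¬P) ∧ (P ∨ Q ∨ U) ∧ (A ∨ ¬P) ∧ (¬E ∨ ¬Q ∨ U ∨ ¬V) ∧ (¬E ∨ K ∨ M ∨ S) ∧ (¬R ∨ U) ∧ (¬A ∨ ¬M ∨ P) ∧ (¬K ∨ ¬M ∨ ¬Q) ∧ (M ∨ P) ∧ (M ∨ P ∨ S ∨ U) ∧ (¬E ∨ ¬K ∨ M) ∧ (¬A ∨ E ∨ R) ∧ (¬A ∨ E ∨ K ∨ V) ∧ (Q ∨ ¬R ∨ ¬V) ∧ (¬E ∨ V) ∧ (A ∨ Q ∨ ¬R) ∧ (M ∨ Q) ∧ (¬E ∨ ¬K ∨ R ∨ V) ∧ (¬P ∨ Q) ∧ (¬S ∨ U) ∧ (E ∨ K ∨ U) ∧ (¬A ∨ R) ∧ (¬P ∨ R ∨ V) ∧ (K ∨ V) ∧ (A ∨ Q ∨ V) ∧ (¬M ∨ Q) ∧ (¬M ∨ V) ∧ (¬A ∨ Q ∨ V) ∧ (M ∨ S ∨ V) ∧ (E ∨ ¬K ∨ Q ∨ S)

M = False, V = True, R = True, A = True, S = False, E = False, U = True, Q = True, P = True, K = True

Set M = False.
  then (M ∨ P) forces P = True.
  then (M ∨ Q) forces Q = True.
  then (¬E ∨ ¬P) forces E = False.
  then (A ∨ ¬P) forces A = True.
  then (¬A ∨ E ∨ R) forces R = True.
  then (¬R ∨ U) forces U = True.
Set V = True.
Set S = False.
Set K = True.
All clauses satisfied.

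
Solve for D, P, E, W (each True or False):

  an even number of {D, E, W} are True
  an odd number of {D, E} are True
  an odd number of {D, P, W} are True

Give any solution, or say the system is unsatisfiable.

D: True; P: True; E: False; W: True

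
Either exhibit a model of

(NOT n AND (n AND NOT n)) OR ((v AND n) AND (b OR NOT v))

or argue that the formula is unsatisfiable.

n=T, b=T, v=T

  (NOT n AND (n AND NOT n)) OR ((v AND n) AND (b OR NOT v)) = True
    NOT n AND (n AND NOT n) = False
      NOT n = False
      n AND NOT n = False
        NOT n = False
    (v AND n) AND (b OR NOT v) = True
      v AND n = True
      b OR NOT v = True
        NOT v = False
The formula evaluates to True.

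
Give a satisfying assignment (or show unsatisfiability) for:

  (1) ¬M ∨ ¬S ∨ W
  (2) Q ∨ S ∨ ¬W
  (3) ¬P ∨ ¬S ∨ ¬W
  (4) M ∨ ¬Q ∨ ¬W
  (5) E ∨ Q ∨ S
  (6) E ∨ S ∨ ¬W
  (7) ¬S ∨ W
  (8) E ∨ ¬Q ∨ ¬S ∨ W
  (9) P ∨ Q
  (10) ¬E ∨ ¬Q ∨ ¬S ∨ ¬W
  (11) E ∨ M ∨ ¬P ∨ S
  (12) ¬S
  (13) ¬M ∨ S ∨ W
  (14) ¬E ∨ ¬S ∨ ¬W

Q=F, W=F, S=F, E=T, M=F, P=T

Unit clause (¬S) forces S = False.
Set Q = False.
  then (Q ∨ S ∨ ¬W) forces W = False.
  then (E ∨ Q ∨ S) forces E = True.
  then (P ∨ Q) forces P = True.
  then (¬M ∨ S ∨ W) forces M = False.
All clauses satisfied.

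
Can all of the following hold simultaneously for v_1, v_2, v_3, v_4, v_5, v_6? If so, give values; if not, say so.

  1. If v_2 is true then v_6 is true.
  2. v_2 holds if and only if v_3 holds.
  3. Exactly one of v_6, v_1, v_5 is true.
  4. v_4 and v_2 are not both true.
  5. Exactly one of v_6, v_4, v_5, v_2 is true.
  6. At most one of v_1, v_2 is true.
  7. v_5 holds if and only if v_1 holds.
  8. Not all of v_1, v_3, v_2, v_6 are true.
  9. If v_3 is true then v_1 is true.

v_1 = False, v_2 = False, v_3 = False, v_4 = False, v_5 = False, v_6 = True

  (1) v_2=F ⇒ v_6: vacuous ✓
  (2) v_2=F, v_3=F — same ✓
  (3) {v_6, v_1, v_5}: 1 true — exactly one ✓
  (4) v_4=F, v_2=F — not both ✓
  (5) {v_6, v_4, v_5, v_2}: 1 true — exactly one ✓
  (6) {v_1, v_2}: 0 true — at most one ✓
  (7) v_5=F, v_1=F — same ✓
  (8) {v_1, v_3, v_2, v_6}: 1/4 true — not all ✓
  (9) v_3=F ⇒ v_1: vacuous ✓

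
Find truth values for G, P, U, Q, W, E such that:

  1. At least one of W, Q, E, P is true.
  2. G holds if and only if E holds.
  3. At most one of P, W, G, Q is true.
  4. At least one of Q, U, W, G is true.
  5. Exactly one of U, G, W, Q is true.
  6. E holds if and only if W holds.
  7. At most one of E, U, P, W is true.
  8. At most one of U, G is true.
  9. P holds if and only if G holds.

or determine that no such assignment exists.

G=F; P=F; U=F; Q=T; W=F; E=F

  (1) {W, Q, E, P}: 1 true — at least one ✓
  (2) G=F, E=F — same ✓
  (3) {P, W, G, Q}: 1 true — at most one ✓
  (4) {Q, U, W, G}: 1 true — at least one ✓
  (5) {U, G, W, Q}: 1 true — exactly one ✓
  (6) E=F, W=F — same ✓
  (7) {E, U, P, W}: 0 true — at most one ✓
  (8) {U, G}: 0 true — at most one ✓
  (9) P=F, G=F — same ✓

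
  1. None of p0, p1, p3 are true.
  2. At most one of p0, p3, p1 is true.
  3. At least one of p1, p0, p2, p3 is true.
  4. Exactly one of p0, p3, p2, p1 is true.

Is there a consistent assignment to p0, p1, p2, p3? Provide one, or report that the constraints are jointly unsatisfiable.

p0=F, p1=F, p2=T, p3=F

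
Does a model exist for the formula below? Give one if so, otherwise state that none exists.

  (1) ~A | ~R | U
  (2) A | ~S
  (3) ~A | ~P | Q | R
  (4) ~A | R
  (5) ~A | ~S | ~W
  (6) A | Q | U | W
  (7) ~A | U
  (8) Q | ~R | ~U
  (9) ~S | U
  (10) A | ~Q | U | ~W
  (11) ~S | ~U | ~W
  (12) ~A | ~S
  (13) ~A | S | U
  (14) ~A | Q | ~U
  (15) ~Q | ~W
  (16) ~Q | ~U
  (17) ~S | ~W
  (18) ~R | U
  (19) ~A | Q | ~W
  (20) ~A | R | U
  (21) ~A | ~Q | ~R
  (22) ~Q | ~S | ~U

Try S = True:
  (A | ~S) forces A = True.
  clause (~A | ~S) is falsified — backtrack.
So S = False.
Set R = False.
  then (~A | R) forces A = False.
Set W = True.
  then (~Q | ~W) forces Q = False.
Set P = True.
Set U = False.
All clauses satisfied.

S=F; R=F; W=T; Q=F; P=T; A=F; U=F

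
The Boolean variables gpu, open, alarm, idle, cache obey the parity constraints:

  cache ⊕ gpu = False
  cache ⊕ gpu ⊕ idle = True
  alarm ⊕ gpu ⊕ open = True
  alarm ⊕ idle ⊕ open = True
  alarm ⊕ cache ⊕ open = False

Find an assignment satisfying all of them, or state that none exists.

Adding constraints 1, 3, 5 mod 2: every variable appears an even number of times on the left, so the left side is 0.
But the right sides sum to 1 (mod 2). 0 ≠ 1 — the system is inconsistent.

Unsatisfiable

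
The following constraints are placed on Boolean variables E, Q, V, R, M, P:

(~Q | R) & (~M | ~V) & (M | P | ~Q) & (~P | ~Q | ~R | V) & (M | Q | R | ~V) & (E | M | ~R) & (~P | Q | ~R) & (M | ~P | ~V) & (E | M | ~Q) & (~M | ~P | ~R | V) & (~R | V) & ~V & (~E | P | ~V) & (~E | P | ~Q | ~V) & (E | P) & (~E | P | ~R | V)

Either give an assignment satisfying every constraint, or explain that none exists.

E=T, Q=F, V=F, R=F, M=F, P=T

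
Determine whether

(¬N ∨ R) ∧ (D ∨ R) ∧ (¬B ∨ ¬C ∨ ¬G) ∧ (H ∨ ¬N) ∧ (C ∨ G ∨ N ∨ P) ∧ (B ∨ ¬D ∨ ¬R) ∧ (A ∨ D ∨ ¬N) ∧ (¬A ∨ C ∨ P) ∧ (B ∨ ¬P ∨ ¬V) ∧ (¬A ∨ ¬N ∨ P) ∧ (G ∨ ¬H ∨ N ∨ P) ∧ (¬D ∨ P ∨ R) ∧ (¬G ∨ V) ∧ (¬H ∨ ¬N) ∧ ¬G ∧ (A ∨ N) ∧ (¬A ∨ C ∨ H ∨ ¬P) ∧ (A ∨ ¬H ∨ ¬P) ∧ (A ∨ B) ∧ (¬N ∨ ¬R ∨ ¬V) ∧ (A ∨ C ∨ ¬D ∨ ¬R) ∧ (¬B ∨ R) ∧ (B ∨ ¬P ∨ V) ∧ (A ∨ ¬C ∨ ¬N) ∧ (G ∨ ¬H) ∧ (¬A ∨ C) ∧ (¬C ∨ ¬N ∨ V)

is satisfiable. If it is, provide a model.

H = False, P = False, G = False, B = True, N = False, V = True, D = False, R = True, A = True, C = True

Unit clause (¬G) forces G = False.
In (G ∨ ¬H) only ¬H is left, so H = False.
In (H ∨ ¬N) only ¬N is left, so N = False.
In (A ∨ N) only A is left, so A = True.
In (¬A ∨ C) only C is left, so C = True.
Set P = False.
Set B = True.
  then (¬B ∨ R) forces R = True.
Set V = True.
Set D = False.
All clauses satisfied.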